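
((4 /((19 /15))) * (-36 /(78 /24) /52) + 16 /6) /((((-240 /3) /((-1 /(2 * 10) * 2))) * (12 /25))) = 2401 /462384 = 0.01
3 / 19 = 0.16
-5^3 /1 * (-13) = 1625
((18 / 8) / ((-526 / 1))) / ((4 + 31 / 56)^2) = -392 / 1900175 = -0.00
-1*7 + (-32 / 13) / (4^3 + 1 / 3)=-17659 / 2509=-7.04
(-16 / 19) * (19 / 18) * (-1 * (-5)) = -40 / 9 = -4.44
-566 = -566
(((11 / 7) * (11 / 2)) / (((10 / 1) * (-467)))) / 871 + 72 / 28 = 146432399 / 56945980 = 2.57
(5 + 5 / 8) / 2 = 45 / 16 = 2.81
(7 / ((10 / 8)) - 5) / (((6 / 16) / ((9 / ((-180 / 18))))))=-36 / 25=-1.44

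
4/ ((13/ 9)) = 36/ 13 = 2.77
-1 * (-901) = 901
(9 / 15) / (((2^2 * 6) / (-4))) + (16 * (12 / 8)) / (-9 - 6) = -17 / 10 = -1.70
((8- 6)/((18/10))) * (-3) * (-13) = 130/3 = 43.33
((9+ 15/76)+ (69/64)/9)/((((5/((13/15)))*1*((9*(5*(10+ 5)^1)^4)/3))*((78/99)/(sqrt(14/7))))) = 373879*sqrt(2)/17313750000000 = 0.00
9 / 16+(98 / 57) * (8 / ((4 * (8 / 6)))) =955 / 304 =3.14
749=749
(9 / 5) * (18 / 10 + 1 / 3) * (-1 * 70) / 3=-448 / 5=-89.60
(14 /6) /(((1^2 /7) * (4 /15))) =245 /4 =61.25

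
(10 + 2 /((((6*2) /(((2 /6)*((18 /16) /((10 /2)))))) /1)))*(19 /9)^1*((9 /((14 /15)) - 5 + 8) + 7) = 93005 /224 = 415.20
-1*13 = -13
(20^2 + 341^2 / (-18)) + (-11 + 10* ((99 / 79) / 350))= -302154653 / 49770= -6071.02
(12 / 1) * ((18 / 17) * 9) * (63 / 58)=61236 / 493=124.21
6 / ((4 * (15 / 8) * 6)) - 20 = -298 / 15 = -19.87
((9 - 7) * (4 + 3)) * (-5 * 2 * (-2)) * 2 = 560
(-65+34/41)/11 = -2631/451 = -5.83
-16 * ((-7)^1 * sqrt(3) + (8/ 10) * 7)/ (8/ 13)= -728/ 5 + 182 * sqrt(3)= 169.63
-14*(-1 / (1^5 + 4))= 14 / 5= 2.80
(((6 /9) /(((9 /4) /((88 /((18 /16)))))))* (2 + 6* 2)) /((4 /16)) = 315392 /243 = 1297.91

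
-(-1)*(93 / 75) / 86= 31 / 2150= 0.01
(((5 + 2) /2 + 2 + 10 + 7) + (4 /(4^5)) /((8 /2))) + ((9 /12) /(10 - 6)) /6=23073 /1024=22.53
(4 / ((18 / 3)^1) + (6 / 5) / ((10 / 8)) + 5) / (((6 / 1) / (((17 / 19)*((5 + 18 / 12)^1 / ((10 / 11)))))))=1208207 / 171000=7.07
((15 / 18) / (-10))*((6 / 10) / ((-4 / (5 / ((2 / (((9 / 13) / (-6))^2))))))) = 9 / 21632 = 0.00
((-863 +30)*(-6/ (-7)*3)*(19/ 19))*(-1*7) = 14994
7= 7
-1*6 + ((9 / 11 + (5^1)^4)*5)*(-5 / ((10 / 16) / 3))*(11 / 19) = -826194 / 19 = -43483.89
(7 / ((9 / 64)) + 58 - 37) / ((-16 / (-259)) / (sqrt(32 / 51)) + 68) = 42730597 / 41053518 - 164983 * sqrt(102) / 1395819612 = 1.04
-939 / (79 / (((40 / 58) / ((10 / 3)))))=-5634 / 2291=-2.46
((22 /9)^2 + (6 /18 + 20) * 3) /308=775 /3564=0.22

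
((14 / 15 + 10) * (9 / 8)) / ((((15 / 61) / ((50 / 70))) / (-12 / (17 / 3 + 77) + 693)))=107435457 / 4340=24754.71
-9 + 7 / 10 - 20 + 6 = -223 / 10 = -22.30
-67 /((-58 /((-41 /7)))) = -2747 /406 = -6.77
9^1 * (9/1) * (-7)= -567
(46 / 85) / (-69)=-2 / 255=-0.01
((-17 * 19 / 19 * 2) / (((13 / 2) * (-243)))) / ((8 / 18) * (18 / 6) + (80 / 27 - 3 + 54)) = 68 / 174681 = 0.00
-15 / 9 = -5 / 3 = -1.67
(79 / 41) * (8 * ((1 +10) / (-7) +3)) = 22.02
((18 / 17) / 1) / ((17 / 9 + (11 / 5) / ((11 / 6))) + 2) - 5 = -18655 / 3893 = -4.79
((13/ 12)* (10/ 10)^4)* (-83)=-1079/ 12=-89.92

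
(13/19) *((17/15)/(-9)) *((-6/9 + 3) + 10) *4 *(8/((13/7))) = -140896/7695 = -18.31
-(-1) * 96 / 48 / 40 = 0.05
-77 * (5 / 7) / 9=-55 / 9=-6.11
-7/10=-0.70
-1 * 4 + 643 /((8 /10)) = 3199 /4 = 799.75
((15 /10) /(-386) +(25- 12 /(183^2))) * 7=174.97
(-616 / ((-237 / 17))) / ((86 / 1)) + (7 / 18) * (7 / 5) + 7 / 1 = 8.06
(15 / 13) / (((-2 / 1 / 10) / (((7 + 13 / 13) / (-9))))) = 5.13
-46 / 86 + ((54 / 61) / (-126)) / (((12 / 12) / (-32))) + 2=31029 / 18361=1.69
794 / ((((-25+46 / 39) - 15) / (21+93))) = -1765062 / 757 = -2331.65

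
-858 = -858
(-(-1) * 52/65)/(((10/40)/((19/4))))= 76/5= 15.20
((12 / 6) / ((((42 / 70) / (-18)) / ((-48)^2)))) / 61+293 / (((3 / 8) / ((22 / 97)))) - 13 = -37312955 / 17751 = -2102.02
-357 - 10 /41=-14647 /41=-357.24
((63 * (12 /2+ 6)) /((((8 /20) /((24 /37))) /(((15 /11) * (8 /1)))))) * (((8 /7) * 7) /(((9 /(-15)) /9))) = -653184000 /407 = -1604874.69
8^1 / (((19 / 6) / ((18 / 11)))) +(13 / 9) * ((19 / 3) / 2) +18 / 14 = 789527 / 79002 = 9.99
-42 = -42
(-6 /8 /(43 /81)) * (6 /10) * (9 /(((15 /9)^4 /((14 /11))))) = -3720087 /2956250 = -1.26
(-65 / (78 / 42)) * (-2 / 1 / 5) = 14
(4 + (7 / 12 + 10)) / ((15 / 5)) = 175 / 36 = 4.86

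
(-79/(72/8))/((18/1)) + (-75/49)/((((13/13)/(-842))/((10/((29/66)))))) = 6751885741/230202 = 29330.27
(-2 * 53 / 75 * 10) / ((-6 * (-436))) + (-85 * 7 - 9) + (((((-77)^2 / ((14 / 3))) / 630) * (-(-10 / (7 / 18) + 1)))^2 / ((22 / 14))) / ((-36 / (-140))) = 783089659 / 141264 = 5543.45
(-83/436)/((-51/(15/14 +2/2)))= 0.01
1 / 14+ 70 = 981 / 14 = 70.07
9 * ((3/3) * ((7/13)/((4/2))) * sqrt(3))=63 * sqrt(3)/26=4.20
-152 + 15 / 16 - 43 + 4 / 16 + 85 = -1741 / 16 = -108.81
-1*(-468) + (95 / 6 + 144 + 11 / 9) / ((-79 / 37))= 558233 / 1422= 392.57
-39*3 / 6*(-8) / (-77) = -156 / 77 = -2.03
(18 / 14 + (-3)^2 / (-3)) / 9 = -0.19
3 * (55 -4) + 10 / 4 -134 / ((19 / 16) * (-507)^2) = 1518898253 / 9767862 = 155.50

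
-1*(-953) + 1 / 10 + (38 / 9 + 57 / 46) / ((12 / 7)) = 23754139 / 24840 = 956.29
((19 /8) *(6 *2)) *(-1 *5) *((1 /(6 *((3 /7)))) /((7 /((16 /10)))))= -38 /3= -12.67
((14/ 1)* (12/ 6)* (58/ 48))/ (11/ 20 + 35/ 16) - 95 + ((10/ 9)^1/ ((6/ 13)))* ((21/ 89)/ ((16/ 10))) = -4276885/ 51976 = -82.29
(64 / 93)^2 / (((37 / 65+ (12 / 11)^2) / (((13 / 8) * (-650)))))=-34027136000 / 119676213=-284.33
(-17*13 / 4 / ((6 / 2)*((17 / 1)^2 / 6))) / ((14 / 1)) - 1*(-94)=44731 / 476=93.97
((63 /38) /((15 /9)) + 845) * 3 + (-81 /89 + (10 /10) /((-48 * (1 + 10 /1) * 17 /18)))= 32090613039 /12648680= 2537.07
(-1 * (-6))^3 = 216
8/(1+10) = 8/11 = 0.73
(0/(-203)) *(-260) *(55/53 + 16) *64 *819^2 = 0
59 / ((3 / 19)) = 373.67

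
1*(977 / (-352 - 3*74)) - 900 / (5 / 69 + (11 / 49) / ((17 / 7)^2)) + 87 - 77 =-2572755737 / 316274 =-8134.58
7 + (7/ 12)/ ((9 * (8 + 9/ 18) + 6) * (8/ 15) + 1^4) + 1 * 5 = 6487/ 540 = 12.01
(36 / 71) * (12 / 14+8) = 4.49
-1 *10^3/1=-1000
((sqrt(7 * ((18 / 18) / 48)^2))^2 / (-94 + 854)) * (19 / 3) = 7 / 276480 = 0.00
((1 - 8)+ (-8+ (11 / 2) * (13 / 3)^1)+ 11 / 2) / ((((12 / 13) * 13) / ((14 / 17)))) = 301 / 306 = 0.98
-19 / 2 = -9.50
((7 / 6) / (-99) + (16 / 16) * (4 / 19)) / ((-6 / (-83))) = 186169 / 67716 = 2.75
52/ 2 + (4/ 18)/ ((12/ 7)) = 1411/ 54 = 26.13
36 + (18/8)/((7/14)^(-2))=585/16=36.56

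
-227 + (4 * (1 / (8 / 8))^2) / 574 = -65147 / 287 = -226.99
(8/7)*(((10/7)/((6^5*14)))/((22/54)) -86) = -13349947/135828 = -98.29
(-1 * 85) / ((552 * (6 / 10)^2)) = -2125 / 4968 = -0.43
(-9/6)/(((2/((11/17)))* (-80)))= 0.01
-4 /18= -2 /9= -0.22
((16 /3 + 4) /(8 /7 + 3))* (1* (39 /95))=2548 /2755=0.92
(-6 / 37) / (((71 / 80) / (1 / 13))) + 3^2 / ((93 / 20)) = 2034180 / 1058681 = 1.92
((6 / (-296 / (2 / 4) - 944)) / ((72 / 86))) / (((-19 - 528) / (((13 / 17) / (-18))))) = -559 / 1542592512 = -0.00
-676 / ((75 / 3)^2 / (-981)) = 663156 / 625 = 1061.05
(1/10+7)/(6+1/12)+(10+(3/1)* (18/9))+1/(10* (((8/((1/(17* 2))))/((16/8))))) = 340885/19856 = 17.17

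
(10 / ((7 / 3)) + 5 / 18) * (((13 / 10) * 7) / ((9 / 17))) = 25415 / 324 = 78.44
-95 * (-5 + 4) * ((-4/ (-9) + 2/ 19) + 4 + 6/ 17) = 71260/ 153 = 465.75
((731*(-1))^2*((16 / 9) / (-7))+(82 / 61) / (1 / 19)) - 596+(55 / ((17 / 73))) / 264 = -71226623395 / 522648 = -136280.29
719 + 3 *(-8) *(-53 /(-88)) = 7750 /11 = 704.55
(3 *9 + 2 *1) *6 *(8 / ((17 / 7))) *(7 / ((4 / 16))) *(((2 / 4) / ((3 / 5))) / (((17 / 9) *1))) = 2046240 / 289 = 7080.42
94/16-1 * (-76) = 655/8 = 81.88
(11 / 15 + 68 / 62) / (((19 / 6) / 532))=47656 / 155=307.46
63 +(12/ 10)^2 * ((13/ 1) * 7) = 4851/ 25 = 194.04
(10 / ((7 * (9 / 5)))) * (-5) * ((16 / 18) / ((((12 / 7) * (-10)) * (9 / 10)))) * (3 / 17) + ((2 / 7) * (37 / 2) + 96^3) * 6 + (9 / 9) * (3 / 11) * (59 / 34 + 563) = 10131583273673 / 1908522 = 5308601.77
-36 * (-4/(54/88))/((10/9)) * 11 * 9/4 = 26136/5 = 5227.20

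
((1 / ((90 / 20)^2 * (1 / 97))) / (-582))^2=0.00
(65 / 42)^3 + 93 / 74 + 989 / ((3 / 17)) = 15376518593 / 2741256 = 5609.30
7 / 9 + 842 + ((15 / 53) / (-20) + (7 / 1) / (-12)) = 401720 / 477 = 842.18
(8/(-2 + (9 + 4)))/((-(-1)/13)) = 104/11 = 9.45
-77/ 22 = -7/ 2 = -3.50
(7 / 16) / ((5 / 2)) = 7 / 40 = 0.18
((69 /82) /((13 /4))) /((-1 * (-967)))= 138 /515411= 0.00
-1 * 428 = -428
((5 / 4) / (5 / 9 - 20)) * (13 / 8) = -117 / 1120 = -0.10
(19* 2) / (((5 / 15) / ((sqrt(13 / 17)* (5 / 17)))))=570* sqrt(221) / 289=29.32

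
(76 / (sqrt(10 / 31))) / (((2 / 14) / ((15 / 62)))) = 399 * sqrt(310) / 31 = 226.62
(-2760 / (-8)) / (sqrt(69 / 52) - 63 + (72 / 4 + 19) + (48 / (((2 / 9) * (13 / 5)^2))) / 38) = -357977307480 / 26050786111 - 547250730 * sqrt(897) / 26050786111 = -14.37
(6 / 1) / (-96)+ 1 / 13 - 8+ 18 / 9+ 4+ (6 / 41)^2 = -686765 / 349648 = -1.96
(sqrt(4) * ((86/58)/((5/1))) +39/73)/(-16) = -11933/169360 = -0.07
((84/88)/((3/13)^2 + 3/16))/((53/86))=116272/18073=6.43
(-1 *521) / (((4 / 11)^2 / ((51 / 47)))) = -3215091 / 752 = -4275.39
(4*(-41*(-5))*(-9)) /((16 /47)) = -86715 /4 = -21678.75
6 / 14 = 3 / 7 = 0.43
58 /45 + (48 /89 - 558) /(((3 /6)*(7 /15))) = -66942766 /28035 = -2387.83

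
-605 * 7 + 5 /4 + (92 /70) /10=-2963533 /700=-4233.62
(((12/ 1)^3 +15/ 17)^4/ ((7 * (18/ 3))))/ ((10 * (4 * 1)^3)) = 248734596989745387/ 748348160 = 332378176.74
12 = 12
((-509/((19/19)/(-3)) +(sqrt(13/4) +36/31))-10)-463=sqrt(13)/2 +32710/31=1056.96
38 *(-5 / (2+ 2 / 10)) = -950 / 11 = -86.36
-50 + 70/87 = -49.20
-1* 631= -631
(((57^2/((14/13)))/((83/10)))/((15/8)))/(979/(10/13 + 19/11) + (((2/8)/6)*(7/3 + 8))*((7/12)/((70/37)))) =16543388160/33476211799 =0.49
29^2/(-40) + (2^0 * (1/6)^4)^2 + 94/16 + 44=242284613/8398080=28.85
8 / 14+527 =3693 / 7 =527.57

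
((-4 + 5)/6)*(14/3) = 7/9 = 0.78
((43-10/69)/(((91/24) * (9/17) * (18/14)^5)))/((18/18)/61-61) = -7362448009/73888899435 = -0.10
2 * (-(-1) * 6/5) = 2.40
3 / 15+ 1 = 6 / 5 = 1.20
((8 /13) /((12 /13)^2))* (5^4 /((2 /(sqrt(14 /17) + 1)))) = 8125* sqrt(238) /612 + 8125 /36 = 430.51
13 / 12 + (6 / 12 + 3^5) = 2935 / 12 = 244.58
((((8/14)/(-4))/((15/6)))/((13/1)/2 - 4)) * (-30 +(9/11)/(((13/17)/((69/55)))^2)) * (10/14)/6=0.08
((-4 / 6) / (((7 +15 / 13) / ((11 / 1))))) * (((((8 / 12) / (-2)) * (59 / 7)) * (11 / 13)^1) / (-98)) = -7139 / 327222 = -0.02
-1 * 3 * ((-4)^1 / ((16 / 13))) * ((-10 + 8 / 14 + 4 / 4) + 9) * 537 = 20943 / 7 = 2991.86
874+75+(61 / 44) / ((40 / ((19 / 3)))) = 5011879 / 5280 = 949.22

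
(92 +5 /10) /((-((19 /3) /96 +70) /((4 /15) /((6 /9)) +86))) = -114.06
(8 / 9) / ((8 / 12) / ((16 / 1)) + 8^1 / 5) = 320 / 591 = 0.54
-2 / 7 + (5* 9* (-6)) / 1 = -1892 / 7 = -270.29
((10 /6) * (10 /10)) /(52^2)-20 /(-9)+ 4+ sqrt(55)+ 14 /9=sqrt(55)+ 189295 /24336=15.19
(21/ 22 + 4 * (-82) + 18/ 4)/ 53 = -6.09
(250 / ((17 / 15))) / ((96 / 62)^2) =600625 / 6528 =92.01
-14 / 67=-0.21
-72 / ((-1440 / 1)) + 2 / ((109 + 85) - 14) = 11 / 180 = 0.06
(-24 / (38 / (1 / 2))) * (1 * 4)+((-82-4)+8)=-1506 / 19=-79.26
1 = 1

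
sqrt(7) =2.65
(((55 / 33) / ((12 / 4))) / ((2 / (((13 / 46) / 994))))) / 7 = 65 / 5761224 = 0.00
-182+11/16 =-2901/16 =-181.31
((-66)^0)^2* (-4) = -4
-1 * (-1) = 1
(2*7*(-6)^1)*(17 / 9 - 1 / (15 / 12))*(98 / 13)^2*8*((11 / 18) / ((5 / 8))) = -4638194176 / 114075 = -40659.16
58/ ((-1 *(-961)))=58/ 961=0.06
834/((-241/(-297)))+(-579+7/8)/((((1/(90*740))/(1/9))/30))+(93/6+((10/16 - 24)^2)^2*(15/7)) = -882421408974673/6909952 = -127702972.32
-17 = -17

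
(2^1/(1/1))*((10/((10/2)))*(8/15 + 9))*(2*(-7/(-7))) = 1144/15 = 76.27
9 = 9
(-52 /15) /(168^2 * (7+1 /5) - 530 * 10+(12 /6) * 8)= -13 /742233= -0.00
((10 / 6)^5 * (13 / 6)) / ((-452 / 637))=-25878125 / 659016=-39.27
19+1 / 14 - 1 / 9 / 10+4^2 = 11044 / 315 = 35.06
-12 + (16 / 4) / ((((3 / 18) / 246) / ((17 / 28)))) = 25008 / 7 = 3572.57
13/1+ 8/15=203/15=13.53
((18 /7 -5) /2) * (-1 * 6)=51 /7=7.29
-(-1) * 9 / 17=9 / 17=0.53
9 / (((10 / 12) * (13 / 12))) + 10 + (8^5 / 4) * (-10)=-5323502 / 65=-81900.03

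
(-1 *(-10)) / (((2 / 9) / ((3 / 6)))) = 45 / 2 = 22.50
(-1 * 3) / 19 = -3 / 19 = -0.16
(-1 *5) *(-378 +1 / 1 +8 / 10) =1881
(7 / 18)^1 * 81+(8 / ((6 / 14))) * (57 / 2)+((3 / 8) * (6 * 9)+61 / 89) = 208059 / 356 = 584.44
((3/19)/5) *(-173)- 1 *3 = -804/95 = -8.46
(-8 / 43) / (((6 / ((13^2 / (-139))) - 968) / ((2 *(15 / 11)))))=20280 / 38886749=0.00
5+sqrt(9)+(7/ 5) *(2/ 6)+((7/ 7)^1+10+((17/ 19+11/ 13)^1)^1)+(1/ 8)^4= 321842809/ 15175680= 21.21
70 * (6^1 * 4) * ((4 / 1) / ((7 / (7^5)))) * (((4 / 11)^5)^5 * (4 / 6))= 12110719829954548203520 / 108347059433883722041830251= 0.00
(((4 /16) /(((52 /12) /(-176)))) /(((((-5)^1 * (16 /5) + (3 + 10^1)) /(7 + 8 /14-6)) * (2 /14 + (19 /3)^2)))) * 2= 1089 /4121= 0.26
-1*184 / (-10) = 92 / 5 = 18.40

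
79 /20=3.95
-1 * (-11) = 11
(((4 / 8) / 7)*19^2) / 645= 0.04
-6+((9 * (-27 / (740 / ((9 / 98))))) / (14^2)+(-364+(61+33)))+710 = 6168839093 / 14213920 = 434.00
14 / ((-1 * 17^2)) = -14 / 289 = -0.05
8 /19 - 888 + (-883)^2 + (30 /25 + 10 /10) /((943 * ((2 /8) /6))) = 69768930321 /89585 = 778801.48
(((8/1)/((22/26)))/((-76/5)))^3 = -2197000/9129329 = -0.24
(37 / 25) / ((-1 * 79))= -37 / 1975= -0.02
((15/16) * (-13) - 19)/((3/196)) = -2037.58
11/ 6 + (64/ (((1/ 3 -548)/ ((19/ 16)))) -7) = -52301/ 9858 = -5.31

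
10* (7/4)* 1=35/2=17.50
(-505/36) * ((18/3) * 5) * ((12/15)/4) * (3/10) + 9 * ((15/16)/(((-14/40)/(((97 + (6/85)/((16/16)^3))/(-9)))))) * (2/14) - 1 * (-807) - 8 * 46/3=696.23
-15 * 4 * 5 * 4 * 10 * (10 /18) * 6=-40000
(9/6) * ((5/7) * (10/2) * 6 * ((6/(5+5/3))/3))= 135/14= 9.64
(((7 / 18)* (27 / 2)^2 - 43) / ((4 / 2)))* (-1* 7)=-1561 / 16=-97.56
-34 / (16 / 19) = -323 / 8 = -40.38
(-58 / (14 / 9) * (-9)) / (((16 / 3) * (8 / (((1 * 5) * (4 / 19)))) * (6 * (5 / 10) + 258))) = 0.03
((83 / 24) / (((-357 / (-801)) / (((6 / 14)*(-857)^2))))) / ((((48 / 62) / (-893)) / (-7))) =150190649564129 / 7616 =19720410919.66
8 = 8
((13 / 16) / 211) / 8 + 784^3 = 13014893330445 / 27008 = 481890304.00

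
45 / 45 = 1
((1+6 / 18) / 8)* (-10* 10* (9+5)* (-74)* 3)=51800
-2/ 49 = -0.04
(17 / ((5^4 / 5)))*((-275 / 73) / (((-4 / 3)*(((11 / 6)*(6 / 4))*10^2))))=51 / 36500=0.00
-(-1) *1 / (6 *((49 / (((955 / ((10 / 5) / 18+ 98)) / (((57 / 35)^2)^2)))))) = 29246875 / 6213965922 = 0.00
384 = 384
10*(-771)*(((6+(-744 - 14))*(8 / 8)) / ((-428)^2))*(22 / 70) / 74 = 398607 / 2965291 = 0.13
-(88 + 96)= -184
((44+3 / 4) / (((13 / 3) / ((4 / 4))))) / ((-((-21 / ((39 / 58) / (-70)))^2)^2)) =-1179789 / 2609493898291840000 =-0.00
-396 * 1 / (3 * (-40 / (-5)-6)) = -66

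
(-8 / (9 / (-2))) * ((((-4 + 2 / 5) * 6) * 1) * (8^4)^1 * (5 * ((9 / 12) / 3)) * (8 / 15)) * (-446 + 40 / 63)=14710472704 / 315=46699913.35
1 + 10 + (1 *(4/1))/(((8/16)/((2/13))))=159/13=12.23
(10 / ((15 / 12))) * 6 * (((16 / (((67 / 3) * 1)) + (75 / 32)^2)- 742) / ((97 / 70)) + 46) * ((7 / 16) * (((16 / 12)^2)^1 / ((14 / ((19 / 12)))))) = -3406856997 / 1663744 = -2047.71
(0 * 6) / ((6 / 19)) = 0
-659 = -659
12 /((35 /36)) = 432 /35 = 12.34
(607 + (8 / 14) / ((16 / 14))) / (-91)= -1215 / 182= -6.68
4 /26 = 2 /13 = 0.15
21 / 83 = 0.25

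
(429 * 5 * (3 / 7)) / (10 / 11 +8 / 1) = 70785 / 686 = 103.19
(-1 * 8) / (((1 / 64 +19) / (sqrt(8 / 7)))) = -1024 * sqrt(14) / 8519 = -0.45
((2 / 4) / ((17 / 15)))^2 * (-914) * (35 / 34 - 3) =6889275 / 19652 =350.56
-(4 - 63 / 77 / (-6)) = -91 / 22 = -4.14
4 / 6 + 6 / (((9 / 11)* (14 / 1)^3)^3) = 0.67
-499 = -499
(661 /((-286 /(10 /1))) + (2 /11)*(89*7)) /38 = 2.37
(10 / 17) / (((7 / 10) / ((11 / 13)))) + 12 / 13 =2528 / 1547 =1.63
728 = 728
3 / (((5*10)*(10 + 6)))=3 / 800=0.00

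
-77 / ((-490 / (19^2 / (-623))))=-3971 / 43610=-0.09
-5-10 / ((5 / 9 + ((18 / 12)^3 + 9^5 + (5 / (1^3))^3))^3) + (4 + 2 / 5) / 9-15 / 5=-26145292880748801566678 / 3480882188265350627895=-7.51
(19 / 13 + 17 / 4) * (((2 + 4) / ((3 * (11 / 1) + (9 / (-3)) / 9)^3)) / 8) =24057 / 195767936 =0.00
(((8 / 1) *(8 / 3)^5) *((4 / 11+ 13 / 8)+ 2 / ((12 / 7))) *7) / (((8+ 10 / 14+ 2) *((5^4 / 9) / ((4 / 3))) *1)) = 5349965824 / 125296875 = 42.70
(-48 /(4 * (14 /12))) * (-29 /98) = 1044 /343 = 3.04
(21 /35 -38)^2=34969 /25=1398.76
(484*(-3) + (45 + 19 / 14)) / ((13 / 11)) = -216469 / 182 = -1189.39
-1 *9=-9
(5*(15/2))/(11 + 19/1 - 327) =-25/198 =-0.13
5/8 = 0.62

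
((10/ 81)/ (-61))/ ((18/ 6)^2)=-0.00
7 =7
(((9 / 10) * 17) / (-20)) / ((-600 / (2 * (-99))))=-5049 / 20000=-0.25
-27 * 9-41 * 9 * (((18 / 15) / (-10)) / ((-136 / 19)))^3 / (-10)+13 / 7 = -663451041646481 / 2751280000000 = -241.14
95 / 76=5 / 4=1.25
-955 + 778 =-177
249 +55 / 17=4288 / 17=252.24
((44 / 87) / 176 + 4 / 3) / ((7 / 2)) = 155 / 406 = 0.38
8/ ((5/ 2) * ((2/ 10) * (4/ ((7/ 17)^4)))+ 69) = 19208/ 332711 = 0.06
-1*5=-5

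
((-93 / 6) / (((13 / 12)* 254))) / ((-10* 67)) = 93 / 1106170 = 0.00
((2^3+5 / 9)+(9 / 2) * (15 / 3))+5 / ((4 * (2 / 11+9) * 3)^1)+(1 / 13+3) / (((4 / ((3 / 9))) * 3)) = 163791 / 5252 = 31.19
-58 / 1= -58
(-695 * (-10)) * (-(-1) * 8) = 55600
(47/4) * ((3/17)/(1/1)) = 141/68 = 2.07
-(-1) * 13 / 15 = 13 / 15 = 0.87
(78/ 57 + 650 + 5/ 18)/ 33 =222863/ 11286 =19.75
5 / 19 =0.26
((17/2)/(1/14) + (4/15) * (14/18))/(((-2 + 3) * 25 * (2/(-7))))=-112651/6750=-16.69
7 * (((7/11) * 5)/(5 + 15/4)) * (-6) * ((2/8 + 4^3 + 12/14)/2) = -5469/11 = -497.18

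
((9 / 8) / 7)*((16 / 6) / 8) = 0.05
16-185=-169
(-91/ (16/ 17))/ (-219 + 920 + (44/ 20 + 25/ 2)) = -455/ 3368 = -0.14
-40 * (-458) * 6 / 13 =109920 / 13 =8455.38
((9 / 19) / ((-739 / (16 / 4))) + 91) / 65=255539 / 182533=1.40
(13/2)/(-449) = -13/898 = -0.01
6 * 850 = 5100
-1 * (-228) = 228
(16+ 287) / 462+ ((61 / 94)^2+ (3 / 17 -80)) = -78.75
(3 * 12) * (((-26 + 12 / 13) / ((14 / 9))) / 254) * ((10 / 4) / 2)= -66015 / 23114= -2.86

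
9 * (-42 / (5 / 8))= -3024 / 5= -604.80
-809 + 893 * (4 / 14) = -3877 / 7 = -553.86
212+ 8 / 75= 15908 / 75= 212.11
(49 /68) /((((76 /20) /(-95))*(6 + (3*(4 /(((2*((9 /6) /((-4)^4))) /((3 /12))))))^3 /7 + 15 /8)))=-17150 /2281708873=-0.00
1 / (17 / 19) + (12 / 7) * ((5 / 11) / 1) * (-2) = -577 / 1309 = -0.44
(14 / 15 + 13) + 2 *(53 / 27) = 2411 / 135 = 17.86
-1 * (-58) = 58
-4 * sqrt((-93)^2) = -372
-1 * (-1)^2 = -1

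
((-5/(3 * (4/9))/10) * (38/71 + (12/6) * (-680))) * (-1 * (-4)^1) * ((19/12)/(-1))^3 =-110340733/13632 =-8094.24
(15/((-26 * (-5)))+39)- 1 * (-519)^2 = -7002369/26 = -269321.88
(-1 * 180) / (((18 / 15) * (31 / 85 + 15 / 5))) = -6375 / 143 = -44.58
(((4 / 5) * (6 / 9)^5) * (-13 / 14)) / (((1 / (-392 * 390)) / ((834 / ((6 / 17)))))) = 2862519296 / 81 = 35339744.40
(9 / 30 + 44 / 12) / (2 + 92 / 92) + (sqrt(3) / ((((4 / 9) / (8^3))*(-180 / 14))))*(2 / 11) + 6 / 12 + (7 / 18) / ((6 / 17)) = 1579 / 540- 896*sqrt(3) / 55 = -25.29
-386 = -386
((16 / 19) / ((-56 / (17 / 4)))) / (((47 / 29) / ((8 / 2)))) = -986 / 6251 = -0.16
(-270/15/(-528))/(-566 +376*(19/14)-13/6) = -0.00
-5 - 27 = -32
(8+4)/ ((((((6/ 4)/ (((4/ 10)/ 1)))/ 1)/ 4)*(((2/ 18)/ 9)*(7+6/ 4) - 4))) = -10368/ 3155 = -3.29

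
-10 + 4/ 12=-29/ 3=-9.67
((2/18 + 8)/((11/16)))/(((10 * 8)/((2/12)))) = 73/2970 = 0.02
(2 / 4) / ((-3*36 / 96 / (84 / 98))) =-8 / 21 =-0.38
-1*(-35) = 35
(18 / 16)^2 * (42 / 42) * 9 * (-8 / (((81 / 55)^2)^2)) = -9150625 / 472392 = -19.37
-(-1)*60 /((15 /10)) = 40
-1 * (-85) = 85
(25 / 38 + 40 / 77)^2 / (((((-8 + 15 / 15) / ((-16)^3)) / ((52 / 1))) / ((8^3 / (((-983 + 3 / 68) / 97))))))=-2134186462176870400 / 1001450830303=-2131094.61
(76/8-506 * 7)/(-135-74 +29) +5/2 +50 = 577/8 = 72.12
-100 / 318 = -50 / 159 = -0.31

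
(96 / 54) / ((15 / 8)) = 128 / 135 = 0.95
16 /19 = 0.84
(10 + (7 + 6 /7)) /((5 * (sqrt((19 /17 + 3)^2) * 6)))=85 /588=0.14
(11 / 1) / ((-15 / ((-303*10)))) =2222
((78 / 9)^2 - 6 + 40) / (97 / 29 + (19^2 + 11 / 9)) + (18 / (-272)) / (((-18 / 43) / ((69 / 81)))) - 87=-60658531375 / 700713072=-86.57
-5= -5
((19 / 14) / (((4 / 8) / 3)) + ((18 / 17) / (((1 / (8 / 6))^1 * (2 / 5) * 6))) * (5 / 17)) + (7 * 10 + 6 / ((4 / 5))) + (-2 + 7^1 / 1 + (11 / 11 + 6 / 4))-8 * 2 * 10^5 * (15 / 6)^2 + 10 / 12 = -121378857217 / 12138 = -9999905.85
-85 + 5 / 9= -760 / 9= -84.44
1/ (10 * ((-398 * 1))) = -0.00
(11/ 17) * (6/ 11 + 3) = 39/ 17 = 2.29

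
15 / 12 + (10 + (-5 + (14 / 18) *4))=337 / 36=9.36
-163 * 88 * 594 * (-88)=749789568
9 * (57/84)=171/28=6.11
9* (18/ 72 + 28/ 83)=1755/ 332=5.29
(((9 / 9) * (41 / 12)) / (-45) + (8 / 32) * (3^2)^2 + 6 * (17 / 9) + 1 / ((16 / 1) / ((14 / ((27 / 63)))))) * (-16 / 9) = -72466 / 1215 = -59.64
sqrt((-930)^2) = 930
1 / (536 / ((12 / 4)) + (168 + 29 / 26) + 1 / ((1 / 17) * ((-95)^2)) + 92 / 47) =33085650 / 11571420947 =0.00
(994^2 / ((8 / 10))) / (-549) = -1235045 / 549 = -2249.63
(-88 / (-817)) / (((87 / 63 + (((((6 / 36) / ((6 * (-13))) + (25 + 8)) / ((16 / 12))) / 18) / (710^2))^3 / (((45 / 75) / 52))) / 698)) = 900544997776519768185844531200000 / 16541240768552628751097026972733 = 54.44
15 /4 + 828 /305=7887 /1220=6.46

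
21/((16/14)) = 147/8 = 18.38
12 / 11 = 1.09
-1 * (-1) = 1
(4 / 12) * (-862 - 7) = -869 / 3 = -289.67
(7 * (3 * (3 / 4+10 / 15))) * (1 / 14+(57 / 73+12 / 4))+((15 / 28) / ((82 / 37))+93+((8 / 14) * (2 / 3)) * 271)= 78210319 / 251412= 311.08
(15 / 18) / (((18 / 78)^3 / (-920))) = -5053100 / 81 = -62383.95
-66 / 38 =-33 / 19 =-1.74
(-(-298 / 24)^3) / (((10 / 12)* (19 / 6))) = 3307949 / 4560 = 725.43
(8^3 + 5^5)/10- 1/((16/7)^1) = 29061/80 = 363.26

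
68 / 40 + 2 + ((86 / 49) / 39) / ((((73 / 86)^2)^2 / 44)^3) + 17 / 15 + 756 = 2464700305316971048528814514913 / 87531627633685768795433262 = 28157.83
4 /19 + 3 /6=0.71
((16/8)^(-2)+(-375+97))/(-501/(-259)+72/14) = -287749/7332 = -39.25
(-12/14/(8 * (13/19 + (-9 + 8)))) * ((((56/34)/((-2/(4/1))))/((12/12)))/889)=-19/15113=-0.00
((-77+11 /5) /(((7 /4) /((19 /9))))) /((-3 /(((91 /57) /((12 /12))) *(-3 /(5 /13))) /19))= -4803656 /675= -7116.53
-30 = -30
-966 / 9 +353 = 737 / 3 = 245.67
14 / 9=1.56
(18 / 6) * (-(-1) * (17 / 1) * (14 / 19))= 714 / 19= 37.58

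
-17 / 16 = -1.06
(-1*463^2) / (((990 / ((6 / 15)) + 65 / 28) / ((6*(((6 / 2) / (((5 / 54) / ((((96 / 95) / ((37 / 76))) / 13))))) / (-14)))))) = 160025601024 / 834114125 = 191.85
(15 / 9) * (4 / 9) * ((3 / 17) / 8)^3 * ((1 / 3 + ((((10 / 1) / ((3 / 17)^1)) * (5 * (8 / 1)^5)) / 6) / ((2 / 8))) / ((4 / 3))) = 278528015 / 7546368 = 36.91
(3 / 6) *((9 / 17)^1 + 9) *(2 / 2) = 81 / 17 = 4.76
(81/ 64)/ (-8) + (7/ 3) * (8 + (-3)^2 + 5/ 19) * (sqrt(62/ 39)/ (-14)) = -164 * sqrt(2418)/ 2223 - 81/ 512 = -3.79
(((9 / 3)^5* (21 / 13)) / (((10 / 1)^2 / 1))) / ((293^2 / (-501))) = -2556603 / 111603700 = -0.02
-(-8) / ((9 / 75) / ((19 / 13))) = 3800 / 39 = 97.44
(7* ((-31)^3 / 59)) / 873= -208537 / 51507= -4.05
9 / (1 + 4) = 9 / 5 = 1.80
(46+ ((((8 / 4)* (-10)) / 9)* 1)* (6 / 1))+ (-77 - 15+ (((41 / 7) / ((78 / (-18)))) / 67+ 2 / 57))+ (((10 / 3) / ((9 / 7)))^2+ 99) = 3918722200 / 84449547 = 46.40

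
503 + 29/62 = 31215/62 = 503.47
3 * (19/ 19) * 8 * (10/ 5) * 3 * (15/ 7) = 308.57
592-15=577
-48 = -48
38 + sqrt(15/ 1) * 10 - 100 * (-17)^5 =10 * sqrt(15) + 141985738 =141985776.73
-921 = -921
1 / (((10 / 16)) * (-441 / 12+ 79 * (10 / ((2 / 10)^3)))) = 32 / 1974265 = 0.00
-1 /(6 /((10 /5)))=-1 /3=-0.33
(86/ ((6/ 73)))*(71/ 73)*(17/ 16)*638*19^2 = 5976867259/ 24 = 249036135.79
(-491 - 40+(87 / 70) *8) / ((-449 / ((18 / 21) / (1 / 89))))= 9738558 / 110005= 88.53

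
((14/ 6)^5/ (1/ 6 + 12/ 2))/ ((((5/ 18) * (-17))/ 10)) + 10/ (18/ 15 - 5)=-2837714/ 107559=-26.38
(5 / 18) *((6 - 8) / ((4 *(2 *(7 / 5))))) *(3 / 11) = -25 / 1848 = -0.01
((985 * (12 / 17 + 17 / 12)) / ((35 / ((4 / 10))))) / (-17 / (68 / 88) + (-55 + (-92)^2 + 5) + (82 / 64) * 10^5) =85301 / 487365690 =0.00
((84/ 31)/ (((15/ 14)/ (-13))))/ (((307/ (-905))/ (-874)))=-806156624/ 9517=-84707.01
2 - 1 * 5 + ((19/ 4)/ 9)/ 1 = -89/ 36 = -2.47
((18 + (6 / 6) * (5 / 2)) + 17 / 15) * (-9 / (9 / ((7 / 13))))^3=-222607 / 65910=-3.38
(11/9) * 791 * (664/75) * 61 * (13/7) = 654504136/675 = 969635.76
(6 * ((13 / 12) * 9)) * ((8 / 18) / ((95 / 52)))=14.23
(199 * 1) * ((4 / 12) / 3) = 199 / 9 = 22.11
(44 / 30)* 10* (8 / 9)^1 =352 / 27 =13.04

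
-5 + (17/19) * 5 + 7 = 123/19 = 6.47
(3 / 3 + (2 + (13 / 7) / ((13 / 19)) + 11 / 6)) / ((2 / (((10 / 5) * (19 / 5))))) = 6023 / 210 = 28.68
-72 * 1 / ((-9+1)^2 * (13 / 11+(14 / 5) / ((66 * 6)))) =-405 / 428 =-0.95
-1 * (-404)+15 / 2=823 / 2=411.50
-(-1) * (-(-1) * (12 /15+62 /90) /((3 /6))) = 134 /45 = 2.98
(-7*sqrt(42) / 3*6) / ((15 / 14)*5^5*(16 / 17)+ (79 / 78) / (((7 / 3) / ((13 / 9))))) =-29988*sqrt(42) / 6751343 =-0.03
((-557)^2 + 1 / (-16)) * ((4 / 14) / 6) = 1654661 / 112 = 14773.76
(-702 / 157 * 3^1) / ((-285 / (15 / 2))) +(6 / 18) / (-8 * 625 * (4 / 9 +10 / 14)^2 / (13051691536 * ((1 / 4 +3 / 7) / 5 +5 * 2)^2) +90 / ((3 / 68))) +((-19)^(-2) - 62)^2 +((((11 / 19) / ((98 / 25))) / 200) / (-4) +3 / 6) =4184444974561176124687902437196049 / 1088421027021091115794212057280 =3844.51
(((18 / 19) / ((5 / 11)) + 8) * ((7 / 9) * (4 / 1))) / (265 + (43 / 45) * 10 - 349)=-13412 / 31825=-0.42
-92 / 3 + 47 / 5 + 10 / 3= -269 / 15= -17.93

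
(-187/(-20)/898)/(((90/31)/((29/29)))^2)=179707/145476000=0.00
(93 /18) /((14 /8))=62 /21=2.95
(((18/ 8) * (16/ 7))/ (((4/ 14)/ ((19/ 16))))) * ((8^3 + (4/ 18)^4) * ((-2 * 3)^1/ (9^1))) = -15956428/ 2187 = -7296.03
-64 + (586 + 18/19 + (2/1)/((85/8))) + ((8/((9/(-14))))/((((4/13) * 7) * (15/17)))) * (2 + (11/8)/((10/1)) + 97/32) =853419379/1744200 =489.29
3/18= 1/6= 0.17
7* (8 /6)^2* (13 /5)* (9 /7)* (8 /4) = 416 /5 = 83.20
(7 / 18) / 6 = 7 / 108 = 0.06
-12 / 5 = -2.40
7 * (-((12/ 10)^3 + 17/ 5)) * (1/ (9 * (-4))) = 4487/ 4500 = 1.00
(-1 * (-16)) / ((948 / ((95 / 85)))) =76 / 4029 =0.02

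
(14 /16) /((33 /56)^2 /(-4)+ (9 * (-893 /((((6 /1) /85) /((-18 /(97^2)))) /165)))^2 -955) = 971697388256 /1434405395542356727871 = 0.00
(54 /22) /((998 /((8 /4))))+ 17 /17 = 5516 /5489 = 1.00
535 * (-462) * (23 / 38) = -2842455 / 19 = -149602.89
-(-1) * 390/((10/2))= 78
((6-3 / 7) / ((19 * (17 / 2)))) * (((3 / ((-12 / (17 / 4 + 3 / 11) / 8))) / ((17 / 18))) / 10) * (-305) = 10.08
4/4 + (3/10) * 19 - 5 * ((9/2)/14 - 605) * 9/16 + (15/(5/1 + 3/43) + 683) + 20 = 589235527/244160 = 2413.32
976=976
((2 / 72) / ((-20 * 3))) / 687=-1 / 1483920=-0.00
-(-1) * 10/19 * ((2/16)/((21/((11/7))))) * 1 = 55/11172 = 0.00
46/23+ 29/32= 93/32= 2.91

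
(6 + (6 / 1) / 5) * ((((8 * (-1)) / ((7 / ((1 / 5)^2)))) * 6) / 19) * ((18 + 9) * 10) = -93312 / 3325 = -28.06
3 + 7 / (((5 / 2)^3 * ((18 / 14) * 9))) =30767 / 10125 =3.04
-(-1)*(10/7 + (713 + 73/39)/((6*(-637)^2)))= 67835330/47474973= 1.43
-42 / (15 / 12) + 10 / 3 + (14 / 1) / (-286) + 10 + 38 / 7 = -223529 / 15015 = -14.89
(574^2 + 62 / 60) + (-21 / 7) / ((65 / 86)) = 25698899 / 78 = 329473.06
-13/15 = -0.87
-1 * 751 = -751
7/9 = 0.78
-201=-201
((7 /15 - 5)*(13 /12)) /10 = -221 /450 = -0.49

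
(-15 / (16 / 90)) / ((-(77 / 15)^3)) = 0.62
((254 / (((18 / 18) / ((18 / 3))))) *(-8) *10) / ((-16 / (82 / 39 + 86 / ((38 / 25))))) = 110446820 / 247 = 447153.12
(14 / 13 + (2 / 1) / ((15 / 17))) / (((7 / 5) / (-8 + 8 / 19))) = -31296 / 1729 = -18.10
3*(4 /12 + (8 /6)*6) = 25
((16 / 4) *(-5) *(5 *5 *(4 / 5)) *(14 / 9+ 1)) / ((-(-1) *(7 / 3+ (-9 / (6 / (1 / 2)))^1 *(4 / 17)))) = -473.94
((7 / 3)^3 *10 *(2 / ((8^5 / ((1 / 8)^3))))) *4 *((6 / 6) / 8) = 1715 / 226492416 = 0.00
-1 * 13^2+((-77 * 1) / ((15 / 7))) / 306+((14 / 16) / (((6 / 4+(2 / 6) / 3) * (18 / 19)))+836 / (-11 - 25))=-102104089 / 532440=-191.77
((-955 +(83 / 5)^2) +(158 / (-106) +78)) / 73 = -798883 / 96725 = -8.26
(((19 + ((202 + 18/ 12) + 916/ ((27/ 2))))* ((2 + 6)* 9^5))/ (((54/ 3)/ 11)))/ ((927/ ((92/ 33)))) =25964424/ 103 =252081.79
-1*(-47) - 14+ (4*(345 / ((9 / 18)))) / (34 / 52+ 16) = 86049 / 433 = 198.73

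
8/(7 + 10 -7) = 4/5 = 0.80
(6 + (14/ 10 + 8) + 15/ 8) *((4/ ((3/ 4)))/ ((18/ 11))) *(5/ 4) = 7601/ 108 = 70.38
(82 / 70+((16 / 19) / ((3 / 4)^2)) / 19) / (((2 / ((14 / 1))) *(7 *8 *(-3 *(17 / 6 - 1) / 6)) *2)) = -142169 / 1667820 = -0.09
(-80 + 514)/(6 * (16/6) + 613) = 434/629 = 0.69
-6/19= -0.32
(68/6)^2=1156/9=128.44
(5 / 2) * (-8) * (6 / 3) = -40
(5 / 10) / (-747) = -1 / 1494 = -0.00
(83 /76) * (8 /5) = 1.75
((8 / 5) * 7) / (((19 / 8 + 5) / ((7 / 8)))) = 392 / 295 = 1.33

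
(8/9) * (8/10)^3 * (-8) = -4096/1125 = -3.64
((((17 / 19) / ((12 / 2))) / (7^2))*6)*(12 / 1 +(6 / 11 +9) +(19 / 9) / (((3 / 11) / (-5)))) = -1768 / 5643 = -0.31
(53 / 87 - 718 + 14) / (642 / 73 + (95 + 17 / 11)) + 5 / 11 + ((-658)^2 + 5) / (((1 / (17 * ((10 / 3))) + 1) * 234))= 329886844765165 / 182058160284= 1811.99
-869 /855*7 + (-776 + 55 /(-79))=-52942502 /67545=-783.81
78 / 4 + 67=173 / 2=86.50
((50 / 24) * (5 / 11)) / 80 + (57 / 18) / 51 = 7963 / 107712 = 0.07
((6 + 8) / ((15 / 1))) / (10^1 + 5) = 14 / 225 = 0.06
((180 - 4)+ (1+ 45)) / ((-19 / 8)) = -1776 / 19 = -93.47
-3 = -3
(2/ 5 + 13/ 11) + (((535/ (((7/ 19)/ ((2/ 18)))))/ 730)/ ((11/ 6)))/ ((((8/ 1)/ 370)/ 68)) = 32102296/ 84315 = 380.74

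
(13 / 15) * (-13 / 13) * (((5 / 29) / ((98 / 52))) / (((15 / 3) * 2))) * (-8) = 1352 / 21315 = 0.06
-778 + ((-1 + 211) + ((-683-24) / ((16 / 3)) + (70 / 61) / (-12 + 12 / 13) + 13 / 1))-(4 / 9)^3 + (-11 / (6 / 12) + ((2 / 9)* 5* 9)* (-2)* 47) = -1649.75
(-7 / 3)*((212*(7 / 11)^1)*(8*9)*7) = -1745184 / 11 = -158653.09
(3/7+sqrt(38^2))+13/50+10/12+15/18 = 42373/1050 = 40.36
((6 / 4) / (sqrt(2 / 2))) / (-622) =-3 / 1244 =-0.00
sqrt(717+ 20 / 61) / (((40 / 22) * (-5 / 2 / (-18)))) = 693 * sqrt(54473) / 1525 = 106.06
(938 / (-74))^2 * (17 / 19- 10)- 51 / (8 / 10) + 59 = -152707221 / 104044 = -1467.72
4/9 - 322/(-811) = 6142/7299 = 0.84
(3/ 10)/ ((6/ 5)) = 1/ 4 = 0.25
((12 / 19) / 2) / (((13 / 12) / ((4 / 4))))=72 / 247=0.29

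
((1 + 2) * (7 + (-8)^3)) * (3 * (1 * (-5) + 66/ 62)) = 554490/ 31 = 17886.77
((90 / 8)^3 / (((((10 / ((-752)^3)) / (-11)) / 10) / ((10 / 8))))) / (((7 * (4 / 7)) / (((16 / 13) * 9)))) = 299720389320000 / 13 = 23055414563076.92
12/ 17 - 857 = -14557/ 17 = -856.29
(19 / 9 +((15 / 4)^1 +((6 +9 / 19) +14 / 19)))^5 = 57138715677576320701 / 149720237927424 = 381636.55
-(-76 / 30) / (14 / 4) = 76 / 105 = 0.72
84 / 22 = 42 / 11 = 3.82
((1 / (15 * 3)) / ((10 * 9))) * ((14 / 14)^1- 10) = -1 / 450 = -0.00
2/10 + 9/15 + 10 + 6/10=57/5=11.40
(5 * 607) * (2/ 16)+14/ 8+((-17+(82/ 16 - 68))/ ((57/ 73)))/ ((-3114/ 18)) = 2509403/ 6574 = 381.72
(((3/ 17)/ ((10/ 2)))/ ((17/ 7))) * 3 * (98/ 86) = 3087/ 62135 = 0.05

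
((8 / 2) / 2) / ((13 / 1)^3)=2 / 2197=0.00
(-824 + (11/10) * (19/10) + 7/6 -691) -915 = -2426.74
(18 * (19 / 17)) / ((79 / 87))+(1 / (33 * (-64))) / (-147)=9237547199 / 416953152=22.15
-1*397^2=-157609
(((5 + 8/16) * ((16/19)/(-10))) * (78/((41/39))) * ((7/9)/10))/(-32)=13013/155800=0.08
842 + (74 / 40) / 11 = 185277 / 220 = 842.17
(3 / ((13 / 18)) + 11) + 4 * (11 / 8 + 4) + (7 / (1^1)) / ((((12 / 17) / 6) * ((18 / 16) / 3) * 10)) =20483 / 390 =52.52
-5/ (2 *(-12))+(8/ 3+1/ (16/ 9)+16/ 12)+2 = 325/ 48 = 6.77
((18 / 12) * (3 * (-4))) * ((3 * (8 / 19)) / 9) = -48 / 19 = -2.53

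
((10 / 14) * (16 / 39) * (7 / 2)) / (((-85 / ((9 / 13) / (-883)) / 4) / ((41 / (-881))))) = -3936 / 2234972779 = -0.00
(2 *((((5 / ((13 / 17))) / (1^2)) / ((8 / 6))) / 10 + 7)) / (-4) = -779 / 208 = -3.75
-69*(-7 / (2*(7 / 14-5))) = -161 / 3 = -53.67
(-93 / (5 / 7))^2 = 423801 / 25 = 16952.04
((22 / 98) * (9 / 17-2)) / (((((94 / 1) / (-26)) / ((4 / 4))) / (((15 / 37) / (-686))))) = -53625 / 993730682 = -0.00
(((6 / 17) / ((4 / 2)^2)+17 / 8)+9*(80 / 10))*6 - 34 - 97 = 21371 / 68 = 314.28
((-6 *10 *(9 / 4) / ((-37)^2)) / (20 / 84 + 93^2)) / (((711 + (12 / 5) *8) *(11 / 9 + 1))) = -8505 / 1210462013128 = -0.00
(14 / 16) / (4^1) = 7 / 32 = 0.22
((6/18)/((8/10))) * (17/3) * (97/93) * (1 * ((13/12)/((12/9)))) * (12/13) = 8245/4464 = 1.85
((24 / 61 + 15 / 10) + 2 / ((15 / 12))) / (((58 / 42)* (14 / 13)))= 83109 / 35380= 2.35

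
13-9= 4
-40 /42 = -20 /21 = -0.95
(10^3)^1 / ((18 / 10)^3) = 125000 / 729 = 171.47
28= 28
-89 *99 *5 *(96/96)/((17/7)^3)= -15110865/4913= -3075.69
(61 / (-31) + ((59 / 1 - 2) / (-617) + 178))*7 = 23556414 / 19127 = 1231.58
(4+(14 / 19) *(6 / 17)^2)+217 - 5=1186560 / 5491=216.09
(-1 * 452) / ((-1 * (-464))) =-113 / 116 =-0.97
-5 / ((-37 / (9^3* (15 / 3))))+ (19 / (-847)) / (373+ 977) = 20839375547 / 42307650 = 492.57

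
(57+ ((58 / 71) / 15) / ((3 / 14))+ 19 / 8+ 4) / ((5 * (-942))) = -1626361 / 120387600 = -0.01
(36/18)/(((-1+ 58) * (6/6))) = 2/57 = 0.04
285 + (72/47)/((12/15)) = 13485/47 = 286.91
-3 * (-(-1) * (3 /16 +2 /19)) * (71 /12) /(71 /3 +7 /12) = -6319 /29488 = -0.21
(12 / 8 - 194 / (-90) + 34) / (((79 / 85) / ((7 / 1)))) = 283.61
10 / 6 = 5 / 3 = 1.67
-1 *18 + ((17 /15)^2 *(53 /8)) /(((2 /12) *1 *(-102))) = -33301 /1800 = -18.50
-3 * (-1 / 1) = 3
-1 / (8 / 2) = -0.25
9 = 9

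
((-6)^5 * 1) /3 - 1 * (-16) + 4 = -2572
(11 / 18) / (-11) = -1 / 18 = -0.06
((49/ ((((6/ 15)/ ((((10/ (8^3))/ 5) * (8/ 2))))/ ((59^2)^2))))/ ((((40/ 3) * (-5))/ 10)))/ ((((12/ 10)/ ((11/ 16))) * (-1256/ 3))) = 97968863685/ 20578304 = 4760.78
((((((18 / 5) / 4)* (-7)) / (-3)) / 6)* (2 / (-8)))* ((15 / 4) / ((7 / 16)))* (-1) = 3 / 4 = 0.75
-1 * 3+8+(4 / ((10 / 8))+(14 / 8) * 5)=339 / 20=16.95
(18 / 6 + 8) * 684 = 7524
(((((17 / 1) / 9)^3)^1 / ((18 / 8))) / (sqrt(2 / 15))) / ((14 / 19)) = 93347 * sqrt(30) / 45927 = 11.13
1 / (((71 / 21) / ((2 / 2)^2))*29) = 21 / 2059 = 0.01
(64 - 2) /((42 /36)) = 372 /7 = 53.14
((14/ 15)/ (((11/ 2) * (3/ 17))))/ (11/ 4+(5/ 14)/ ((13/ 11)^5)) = 0.33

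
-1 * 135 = -135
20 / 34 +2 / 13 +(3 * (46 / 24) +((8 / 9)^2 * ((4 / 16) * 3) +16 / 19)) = 3594731 / 453492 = 7.93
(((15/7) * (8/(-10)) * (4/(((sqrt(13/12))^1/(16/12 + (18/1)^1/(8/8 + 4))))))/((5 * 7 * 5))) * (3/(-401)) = 7104 * sqrt(39)/31929625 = 0.00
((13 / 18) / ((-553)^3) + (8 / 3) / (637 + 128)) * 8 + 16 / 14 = 454380784828 / 388112905215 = 1.17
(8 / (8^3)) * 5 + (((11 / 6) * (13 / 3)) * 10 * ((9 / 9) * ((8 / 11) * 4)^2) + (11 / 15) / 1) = 673.13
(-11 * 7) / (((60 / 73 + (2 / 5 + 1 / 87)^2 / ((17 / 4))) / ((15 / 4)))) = -271226599875 / 809461888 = -335.07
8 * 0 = 0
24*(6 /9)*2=32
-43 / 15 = -2.87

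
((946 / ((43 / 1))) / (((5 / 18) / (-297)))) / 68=-29403 / 85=-345.92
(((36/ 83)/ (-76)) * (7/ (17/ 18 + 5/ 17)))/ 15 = -0.00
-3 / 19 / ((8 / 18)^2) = -243 / 304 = -0.80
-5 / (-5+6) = -5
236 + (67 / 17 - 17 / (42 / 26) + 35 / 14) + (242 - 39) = 310531 / 714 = 434.92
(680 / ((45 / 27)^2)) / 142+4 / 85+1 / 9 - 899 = -48726958 / 54315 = -897.12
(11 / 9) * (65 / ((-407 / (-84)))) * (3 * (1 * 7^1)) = 12740 / 37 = 344.32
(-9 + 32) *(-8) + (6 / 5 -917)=-5499 / 5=-1099.80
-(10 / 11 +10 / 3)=-140 / 33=-4.24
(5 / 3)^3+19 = 638 / 27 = 23.63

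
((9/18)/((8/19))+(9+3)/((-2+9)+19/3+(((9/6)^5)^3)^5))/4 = 34671206899711862072790898347319077347/116787223241061394216548496916797865024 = 0.30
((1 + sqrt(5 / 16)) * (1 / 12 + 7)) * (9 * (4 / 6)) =66.26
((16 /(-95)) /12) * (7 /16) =-7 /1140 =-0.01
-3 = -3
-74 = -74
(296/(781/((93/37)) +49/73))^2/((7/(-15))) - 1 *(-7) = 39603667571929/7821024164527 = 5.06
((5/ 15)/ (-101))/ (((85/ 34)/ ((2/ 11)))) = -4/ 16665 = -0.00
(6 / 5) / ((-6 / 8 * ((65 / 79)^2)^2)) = -311600648 / 89253125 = -3.49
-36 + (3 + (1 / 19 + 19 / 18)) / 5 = -12031 / 342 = -35.18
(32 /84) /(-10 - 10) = -2 /105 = -0.02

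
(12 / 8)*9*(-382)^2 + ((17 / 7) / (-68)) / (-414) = 22835938609 / 11592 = 1969974.00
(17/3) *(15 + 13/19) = 5066/57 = 88.88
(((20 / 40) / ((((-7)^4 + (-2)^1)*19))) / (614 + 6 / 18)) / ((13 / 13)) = 0.00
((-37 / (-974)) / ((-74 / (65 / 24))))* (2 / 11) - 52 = -13371137 / 257136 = -52.00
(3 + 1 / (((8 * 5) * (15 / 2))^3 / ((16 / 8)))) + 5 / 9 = 48000001 / 13500000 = 3.56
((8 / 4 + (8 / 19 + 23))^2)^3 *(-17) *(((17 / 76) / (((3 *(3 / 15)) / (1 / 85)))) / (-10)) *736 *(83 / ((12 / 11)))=503602421866839305703 / 4469358695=112678900091.47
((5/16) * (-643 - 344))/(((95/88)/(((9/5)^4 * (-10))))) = 71232777/2375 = 29992.75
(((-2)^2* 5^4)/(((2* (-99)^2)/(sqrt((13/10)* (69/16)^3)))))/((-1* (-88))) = 2875* sqrt(8970)/18399744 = 0.01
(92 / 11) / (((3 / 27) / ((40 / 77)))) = 33120 / 847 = 39.10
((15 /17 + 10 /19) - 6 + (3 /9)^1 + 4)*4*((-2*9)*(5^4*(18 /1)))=67500000 /323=208978.33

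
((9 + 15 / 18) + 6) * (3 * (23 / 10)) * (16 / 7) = 1748 / 7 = 249.71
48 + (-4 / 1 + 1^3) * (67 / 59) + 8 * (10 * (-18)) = -82329 / 59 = -1395.41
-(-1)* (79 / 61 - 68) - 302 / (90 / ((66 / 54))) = -1749266 / 24705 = -70.81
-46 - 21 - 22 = -89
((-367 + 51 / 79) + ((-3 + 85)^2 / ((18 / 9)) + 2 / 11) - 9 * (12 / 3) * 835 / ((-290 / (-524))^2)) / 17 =-347678447962 / 62120465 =-5596.84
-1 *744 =-744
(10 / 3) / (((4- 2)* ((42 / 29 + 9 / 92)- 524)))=-13340 / 4181721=-0.00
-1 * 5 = -5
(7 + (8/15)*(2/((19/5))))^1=415/57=7.28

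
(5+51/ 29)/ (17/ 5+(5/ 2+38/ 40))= 3920/ 3973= 0.99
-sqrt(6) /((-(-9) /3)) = -sqrt(6) /3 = -0.82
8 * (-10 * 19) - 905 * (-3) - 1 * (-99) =1294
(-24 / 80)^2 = 9 / 100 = 0.09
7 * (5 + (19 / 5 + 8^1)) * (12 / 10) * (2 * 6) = 42336 / 25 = 1693.44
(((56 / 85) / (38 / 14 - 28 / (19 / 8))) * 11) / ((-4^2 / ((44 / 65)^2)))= 9913288 / 433463875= 0.02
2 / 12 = 1 / 6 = 0.17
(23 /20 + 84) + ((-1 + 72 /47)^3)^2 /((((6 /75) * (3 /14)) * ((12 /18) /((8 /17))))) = 315487031739879 /3664933211860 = 86.08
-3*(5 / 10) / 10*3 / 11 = -9 / 220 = -0.04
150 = 150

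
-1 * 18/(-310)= 0.06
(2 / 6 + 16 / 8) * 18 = 42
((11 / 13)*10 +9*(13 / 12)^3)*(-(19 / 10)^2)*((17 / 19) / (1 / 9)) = -48140889 / 83200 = -578.62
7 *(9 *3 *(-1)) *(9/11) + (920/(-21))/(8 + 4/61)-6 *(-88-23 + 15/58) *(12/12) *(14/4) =3568645925/1647954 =2165.50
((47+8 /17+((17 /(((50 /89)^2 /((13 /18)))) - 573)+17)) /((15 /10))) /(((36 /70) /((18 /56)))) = -195.68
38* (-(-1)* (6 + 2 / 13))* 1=3040 / 13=233.85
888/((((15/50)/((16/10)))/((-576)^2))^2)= 2780355669000192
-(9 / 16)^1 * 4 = -9 / 4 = -2.25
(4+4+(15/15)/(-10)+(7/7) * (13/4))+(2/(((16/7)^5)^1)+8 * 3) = 92227651/2621440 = 35.18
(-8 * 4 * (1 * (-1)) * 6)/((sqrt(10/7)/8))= 1285.11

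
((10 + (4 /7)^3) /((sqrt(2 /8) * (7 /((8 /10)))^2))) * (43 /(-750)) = -2403872 /157565625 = -0.02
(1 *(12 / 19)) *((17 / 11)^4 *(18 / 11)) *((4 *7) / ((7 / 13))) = 938107872 / 3059969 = 306.57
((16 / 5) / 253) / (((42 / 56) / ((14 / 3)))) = 896 / 11385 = 0.08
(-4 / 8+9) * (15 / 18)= 85 / 12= 7.08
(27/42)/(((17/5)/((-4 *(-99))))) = 74.87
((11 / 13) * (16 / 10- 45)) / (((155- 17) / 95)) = -45353 / 1794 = -25.28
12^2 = 144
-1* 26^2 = -676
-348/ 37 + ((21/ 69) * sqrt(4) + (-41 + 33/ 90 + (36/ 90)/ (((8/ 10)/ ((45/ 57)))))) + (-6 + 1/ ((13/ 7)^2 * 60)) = -9022447607/ 163953660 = -55.03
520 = 520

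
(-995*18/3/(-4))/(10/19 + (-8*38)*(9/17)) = -964155/103628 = -9.30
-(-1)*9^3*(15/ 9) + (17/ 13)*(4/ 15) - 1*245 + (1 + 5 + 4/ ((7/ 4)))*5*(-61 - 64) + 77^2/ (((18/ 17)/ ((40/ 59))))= -99511348/ 241605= -411.88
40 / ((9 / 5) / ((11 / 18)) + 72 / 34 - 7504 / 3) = -56100 / 3501019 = -0.02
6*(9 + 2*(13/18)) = 188/3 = 62.67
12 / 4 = 3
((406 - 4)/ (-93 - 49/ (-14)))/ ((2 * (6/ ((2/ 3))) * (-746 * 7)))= 67/ 1402107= 0.00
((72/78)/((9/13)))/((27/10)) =40/81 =0.49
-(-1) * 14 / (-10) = -7 / 5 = -1.40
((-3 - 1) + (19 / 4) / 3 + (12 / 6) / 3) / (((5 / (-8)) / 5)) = 14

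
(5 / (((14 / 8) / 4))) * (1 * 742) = 8480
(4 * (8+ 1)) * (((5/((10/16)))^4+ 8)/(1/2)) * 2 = 590976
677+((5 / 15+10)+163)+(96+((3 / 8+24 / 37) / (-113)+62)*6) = 66140693 / 50172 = 1318.28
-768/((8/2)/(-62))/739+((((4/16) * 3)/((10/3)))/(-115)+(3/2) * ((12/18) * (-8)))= 27556549/3399400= 8.11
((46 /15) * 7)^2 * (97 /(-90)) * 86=-432465964 /10125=-42712.69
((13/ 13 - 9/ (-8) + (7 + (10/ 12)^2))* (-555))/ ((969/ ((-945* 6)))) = 41200425/ 1292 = 31888.87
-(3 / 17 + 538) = -9149 / 17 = -538.18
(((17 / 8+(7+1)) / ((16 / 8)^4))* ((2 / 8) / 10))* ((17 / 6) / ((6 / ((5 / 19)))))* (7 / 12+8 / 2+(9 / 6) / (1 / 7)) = 0.03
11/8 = 1.38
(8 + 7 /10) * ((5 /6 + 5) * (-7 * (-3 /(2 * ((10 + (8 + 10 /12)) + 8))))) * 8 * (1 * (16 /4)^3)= 233856 /23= 10167.65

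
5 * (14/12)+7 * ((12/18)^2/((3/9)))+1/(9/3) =31/2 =15.50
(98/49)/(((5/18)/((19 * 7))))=4788/5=957.60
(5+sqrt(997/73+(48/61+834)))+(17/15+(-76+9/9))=-1033/15+sqrt(16823981719)/4453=-39.74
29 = 29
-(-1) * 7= 7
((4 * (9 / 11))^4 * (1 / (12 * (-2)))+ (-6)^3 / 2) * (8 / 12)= -1100808 / 14641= -75.19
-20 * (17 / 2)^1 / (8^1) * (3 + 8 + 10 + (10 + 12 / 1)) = -3655 / 4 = -913.75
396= 396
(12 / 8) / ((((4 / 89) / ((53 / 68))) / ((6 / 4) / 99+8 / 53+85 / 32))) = 14058529 / 191488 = 73.42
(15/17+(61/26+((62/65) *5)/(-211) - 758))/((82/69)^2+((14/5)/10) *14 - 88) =8378599073175/917653500764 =9.13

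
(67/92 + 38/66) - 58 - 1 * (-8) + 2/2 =-144805/3036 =-47.70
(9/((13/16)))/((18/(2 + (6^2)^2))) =10384/13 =798.77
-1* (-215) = 215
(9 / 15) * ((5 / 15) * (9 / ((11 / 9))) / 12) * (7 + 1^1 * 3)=27 / 22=1.23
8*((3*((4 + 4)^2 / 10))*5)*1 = 768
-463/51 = -9.08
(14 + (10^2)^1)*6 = 684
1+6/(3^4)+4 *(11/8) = 6.57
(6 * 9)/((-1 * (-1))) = 54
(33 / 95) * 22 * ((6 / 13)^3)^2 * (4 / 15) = 45163008 / 2292734275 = 0.02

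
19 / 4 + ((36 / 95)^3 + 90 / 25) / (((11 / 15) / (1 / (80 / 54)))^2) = 26047323283 / 3319756000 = 7.85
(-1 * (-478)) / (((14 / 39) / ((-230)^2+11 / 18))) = 2958519577 / 42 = 70440942.31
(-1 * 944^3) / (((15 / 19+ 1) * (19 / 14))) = -5888626688 / 17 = -346389805.18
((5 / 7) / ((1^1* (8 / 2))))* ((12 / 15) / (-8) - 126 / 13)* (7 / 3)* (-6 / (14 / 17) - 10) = 70.53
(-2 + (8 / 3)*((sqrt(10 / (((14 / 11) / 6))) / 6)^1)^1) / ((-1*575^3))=2 / 190109375 - 4*sqrt(2310) / 11976890625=-0.00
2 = 2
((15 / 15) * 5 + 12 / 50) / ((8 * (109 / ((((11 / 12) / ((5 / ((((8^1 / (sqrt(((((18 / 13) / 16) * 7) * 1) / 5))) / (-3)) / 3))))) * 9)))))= -1441 * sqrt(910) / 1716750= -0.03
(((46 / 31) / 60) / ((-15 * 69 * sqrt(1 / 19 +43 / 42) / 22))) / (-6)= 11 * sqrt(685482) / 107847450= 0.00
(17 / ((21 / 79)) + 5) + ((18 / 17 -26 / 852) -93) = -1166941 / 50694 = -23.02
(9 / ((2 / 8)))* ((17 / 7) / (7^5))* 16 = 9792 / 117649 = 0.08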